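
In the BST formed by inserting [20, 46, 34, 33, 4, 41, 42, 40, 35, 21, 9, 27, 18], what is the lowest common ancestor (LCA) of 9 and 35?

Tree insertion order: [20, 46, 34, 33, 4, 41, 42, 40, 35, 21, 9, 27, 18]
Tree (level-order array): [20, 4, 46, None, 9, 34, None, None, 18, 33, 41, None, None, 21, None, 40, 42, None, 27, 35]
In a BST, the LCA of p=9, q=35 is the first node v on the
root-to-leaf path with p <= v <= q (go left if both < v, right if both > v).
Walk from root:
  at 20: 9 <= 20 <= 35, this is the LCA
LCA = 20


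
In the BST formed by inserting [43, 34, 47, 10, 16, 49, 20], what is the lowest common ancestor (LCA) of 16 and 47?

Tree insertion order: [43, 34, 47, 10, 16, 49, 20]
Tree (level-order array): [43, 34, 47, 10, None, None, 49, None, 16, None, None, None, 20]
In a BST, the LCA of p=16, q=47 is the first node v on the
root-to-leaf path with p <= v <= q (go left if both < v, right if both > v).
Walk from root:
  at 43: 16 <= 43 <= 47, this is the LCA
LCA = 43


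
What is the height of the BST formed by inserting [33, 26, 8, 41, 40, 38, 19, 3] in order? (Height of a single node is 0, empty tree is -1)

Insertion order: [33, 26, 8, 41, 40, 38, 19, 3]
Tree (level-order array): [33, 26, 41, 8, None, 40, None, 3, 19, 38]
Compute height bottom-up (empty subtree = -1):
  height(3) = 1 + max(-1, -1) = 0
  height(19) = 1 + max(-1, -1) = 0
  height(8) = 1 + max(0, 0) = 1
  height(26) = 1 + max(1, -1) = 2
  height(38) = 1 + max(-1, -1) = 0
  height(40) = 1 + max(0, -1) = 1
  height(41) = 1 + max(1, -1) = 2
  height(33) = 1 + max(2, 2) = 3
Height = 3


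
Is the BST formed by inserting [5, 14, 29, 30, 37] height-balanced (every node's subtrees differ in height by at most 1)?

Tree (level-order array): [5, None, 14, None, 29, None, 30, None, 37]
Definition: a tree is height-balanced if, at every node, |h(left) - h(right)| <= 1 (empty subtree has height -1).
Bottom-up per-node check:
  node 37: h_left=-1, h_right=-1, diff=0 [OK], height=0
  node 30: h_left=-1, h_right=0, diff=1 [OK], height=1
  node 29: h_left=-1, h_right=1, diff=2 [FAIL (|-1-1|=2 > 1)], height=2
  node 14: h_left=-1, h_right=2, diff=3 [FAIL (|-1-2|=3 > 1)], height=3
  node 5: h_left=-1, h_right=3, diff=4 [FAIL (|-1-3|=4 > 1)], height=4
Node 29 violates the condition: |-1 - 1| = 2 > 1.
Result: Not balanced


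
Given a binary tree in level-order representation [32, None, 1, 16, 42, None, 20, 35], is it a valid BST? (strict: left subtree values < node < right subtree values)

Level-order array: [32, None, 1, 16, 42, None, 20, 35]
Validate using subtree bounds (lo, hi): at each node, require lo < value < hi,
then recurse left with hi=value and right with lo=value.
Preorder trace (stopping at first violation):
  at node 32 with bounds (-inf, +inf): OK
  at node 1 with bounds (32, +inf): VIOLATION
Node 1 violates its bound: not (32 < 1 < +inf).
Result: Not a valid BST


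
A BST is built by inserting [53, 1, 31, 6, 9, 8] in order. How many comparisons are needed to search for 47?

Search path for 47: 53 -> 1 -> 31
Found: False
Comparisons: 3


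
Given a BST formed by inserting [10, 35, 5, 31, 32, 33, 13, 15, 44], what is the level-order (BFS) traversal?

Tree insertion order: [10, 35, 5, 31, 32, 33, 13, 15, 44]
Tree (level-order array): [10, 5, 35, None, None, 31, 44, 13, 32, None, None, None, 15, None, 33]
BFS from the root, enqueuing left then right child of each popped node:
  queue [10] -> pop 10, enqueue [5, 35], visited so far: [10]
  queue [5, 35] -> pop 5, enqueue [none], visited so far: [10, 5]
  queue [35] -> pop 35, enqueue [31, 44], visited so far: [10, 5, 35]
  queue [31, 44] -> pop 31, enqueue [13, 32], visited so far: [10, 5, 35, 31]
  queue [44, 13, 32] -> pop 44, enqueue [none], visited so far: [10, 5, 35, 31, 44]
  queue [13, 32] -> pop 13, enqueue [15], visited so far: [10, 5, 35, 31, 44, 13]
  queue [32, 15] -> pop 32, enqueue [33], visited so far: [10, 5, 35, 31, 44, 13, 32]
  queue [15, 33] -> pop 15, enqueue [none], visited so far: [10, 5, 35, 31, 44, 13, 32, 15]
  queue [33] -> pop 33, enqueue [none], visited so far: [10, 5, 35, 31, 44, 13, 32, 15, 33]
Result: [10, 5, 35, 31, 44, 13, 32, 15, 33]


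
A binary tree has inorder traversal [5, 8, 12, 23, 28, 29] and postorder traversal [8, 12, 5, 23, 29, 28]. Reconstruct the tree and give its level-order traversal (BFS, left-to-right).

Inorder:   [5, 8, 12, 23, 28, 29]
Postorder: [8, 12, 5, 23, 29, 28]
Algorithm: postorder visits root last, so walk postorder right-to-left;
each value is the root of the current inorder slice — split it at that
value, recurse on the right subtree first, then the left.
Recursive splits:
  root=28; inorder splits into left=[5, 8, 12, 23], right=[29]
  root=29; inorder splits into left=[], right=[]
  root=23; inorder splits into left=[5, 8, 12], right=[]
  root=5; inorder splits into left=[], right=[8, 12]
  root=12; inorder splits into left=[8], right=[]
  root=8; inorder splits into left=[], right=[]
Reconstructed level-order: [28, 23, 29, 5, 12, 8]


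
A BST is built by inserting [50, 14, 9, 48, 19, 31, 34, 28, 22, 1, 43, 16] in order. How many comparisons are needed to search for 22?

Search path for 22: 50 -> 14 -> 48 -> 19 -> 31 -> 28 -> 22
Found: True
Comparisons: 7


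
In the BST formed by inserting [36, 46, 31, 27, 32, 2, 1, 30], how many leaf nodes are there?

Tree built from: [36, 46, 31, 27, 32, 2, 1, 30]
Tree (level-order array): [36, 31, 46, 27, 32, None, None, 2, 30, None, None, 1]
Rule: A leaf has 0 children.
Per-node child counts:
  node 36: 2 child(ren)
  node 31: 2 child(ren)
  node 27: 2 child(ren)
  node 2: 1 child(ren)
  node 1: 0 child(ren)
  node 30: 0 child(ren)
  node 32: 0 child(ren)
  node 46: 0 child(ren)
Matching nodes: [1, 30, 32, 46]
Count of leaf nodes: 4


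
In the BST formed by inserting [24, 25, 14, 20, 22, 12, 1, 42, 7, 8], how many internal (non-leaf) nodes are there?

Tree built from: [24, 25, 14, 20, 22, 12, 1, 42, 7, 8]
Tree (level-order array): [24, 14, 25, 12, 20, None, 42, 1, None, None, 22, None, None, None, 7, None, None, None, 8]
Rule: An internal node has at least one child.
Per-node child counts:
  node 24: 2 child(ren)
  node 14: 2 child(ren)
  node 12: 1 child(ren)
  node 1: 1 child(ren)
  node 7: 1 child(ren)
  node 8: 0 child(ren)
  node 20: 1 child(ren)
  node 22: 0 child(ren)
  node 25: 1 child(ren)
  node 42: 0 child(ren)
Matching nodes: [24, 14, 12, 1, 7, 20, 25]
Count of internal (non-leaf) nodes: 7


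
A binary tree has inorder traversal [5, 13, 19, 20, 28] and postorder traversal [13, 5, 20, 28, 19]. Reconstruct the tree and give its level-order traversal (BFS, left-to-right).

Inorder:   [5, 13, 19, 20, 28]
Postorder: [13, 5, 20, 28, 19]
Algorithm: postorder visits root last, so walk postorder right-to-left;
each value is the root of the current inorder slice — split it at that
value, recurse on the right subtree first, then the left.
Recursive splits:
  root=19; inorder splits into left=[5, 13], right=[20, 28]
  root=28; inorder splits into left=[20], right=[]
  root=20; inorder splits into left=[], right=[]
  root=5; inorder splits into left=[], right=[13]
  root=13; inorder splits into left=[], right=[]
Reconstructed level-order: [19, 5, 28, 13, 20]


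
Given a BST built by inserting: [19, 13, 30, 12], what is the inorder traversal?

Tree insertion order: [19, 13, 30, 12]
Tree (level-order array): [19, 13, 30, 12]
Inorder traversal: [12, 13, 19, 30]


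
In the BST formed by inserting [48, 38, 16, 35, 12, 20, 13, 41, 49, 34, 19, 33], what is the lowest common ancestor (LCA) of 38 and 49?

Tree insertion order: [48, 38, 16, 35, 12, 20, 13, 41, 49, 34, 19, 33]
Tree (level-order array): [48, 38, 49, 16, 41, None, None, 12, 35, None, None, None, 13, 20, None, None, None, 19, 34, None, None, 33]
In a BST, the LCA of p=38, q=49 is the first node v on the
root-to-leaf path with p <= v <= q (go left if both < v, right if both > v).
Walk from root:
  at 48: 38 <= 48 <= 49, this is the LCA
LCA = 48


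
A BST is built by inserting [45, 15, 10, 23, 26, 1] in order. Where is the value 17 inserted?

Starting tree (level order): [45, 15, None, 10, 23, 1, None, None, 26]
Insertion path: 45 -> 15 -> 23
Result: insert 17 as left child of 23
Final tree (level order): [45, 15, None, 10, 23, 1, None, 17, 26]


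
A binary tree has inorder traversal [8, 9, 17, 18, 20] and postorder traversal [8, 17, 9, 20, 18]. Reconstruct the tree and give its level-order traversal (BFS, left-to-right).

Inorder:   [8, 9, 17, 18, 20]
Postorder: [8, 17, 9, 20, 18]
Algorithm: postorder visits root last, so walk postorder right-to-left;
each value is the root of the current inorder slice — split it at that
value, recurse on the right subtree first, then the left.
Recursive splits:
  root=18; inorder splits into left=[8, 9, 17], right=[20]
  root=20; inorder splits into left=[], right=[]
  root=9; inorder splits into left=[8], right=[17]
  root=17; inorder splits into left=[], right=[]
  root=8; inorder splits into left=[], right=[]
Reconstructed level-order: [18, 9, 20, 8, 17]


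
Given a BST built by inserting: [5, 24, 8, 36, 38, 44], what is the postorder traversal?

Tree insertion order: [5, 24, 8, 36, 38, 44]
Tree (level-order array): [5, None, 24, 8, 36, None, None, None, 38, None, 44]
Postorder traversal: [8, 44, 38, 36, 24, 5]


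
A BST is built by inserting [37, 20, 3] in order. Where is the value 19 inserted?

Starting tree (level order): [37, 20, None, 3]
Insertion path: 37 -> 20 -> 3
Result: insert 19 as right child of 3
Final tree (level order): [37, 20, None, 3, None, None, 19]


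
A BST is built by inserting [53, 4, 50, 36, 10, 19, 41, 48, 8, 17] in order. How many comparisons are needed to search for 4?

Search path for 4: 53 -> 4
Found: True
Comparisons: 2


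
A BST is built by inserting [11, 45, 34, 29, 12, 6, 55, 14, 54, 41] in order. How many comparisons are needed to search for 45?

Search path for 45: 11 -> 45
Found: True
Comparisons: 2


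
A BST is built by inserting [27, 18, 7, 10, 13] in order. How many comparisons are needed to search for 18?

Search path for 18: 27 -> 18
Found: True
Comparisons: 2


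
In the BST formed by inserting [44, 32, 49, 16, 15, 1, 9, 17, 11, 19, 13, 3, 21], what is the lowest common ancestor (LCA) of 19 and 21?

Tree insertion order: [44, 32, 49, 16, 15, 1, 9, 17, 11, 19, 13, 3, 21]
Tree (level-order array): [44, 32, 49, 16, None, None, None, 15, 17, 1, None, None, 19, None, 9, None, 21, 3, 11, None, None, None, None, None, 13]
In a BST, the LCA of p=19, q=21 is the first node v on the
root-to-leaf path with p <= v <= q (go left if both < v, right if both > v).
Walk from root:
  at 44: both 19 and 21 < 44, go left
  at 32: both 19 and 21 < 32, go left
  at 16: both 19 and 21 > 16, go right
  at 17: both 19 and 21 > 17, go right
  at 19: 19 <= 19 <= 21, this is the LCA
LCA = 19


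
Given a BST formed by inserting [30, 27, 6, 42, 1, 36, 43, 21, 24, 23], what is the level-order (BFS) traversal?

Tree insertion order: [30, 27, 6, 42, 1, 36, 43, 21, 24, 23]
Tree (level-order array): [30, 27, 42, 6, None, 36, 43, 1, 21, None, None, None, None, None, None, None, 24, 23]
BFS from the root, enqueuing left then right child of each popped node:
  queue [30] -> pop 30, enqueue [27, 42], visited so far: [30]
  queue [27, 42] -> pop 27, enqueue [6], visited so far: [30, 27]
  queue [42, 6] -> pop 42, enqueue [36, 43], visited so far: [30, 27, 42]
  queue [6, 36, 43] -> pop 6, enqueue [1, 21], visited so far: [30, 27, 42, 6]
  queue [36, 43, 1, 21] -> pop 36, enqueue [none], visited so far: [30, 27, 42, 6, 36]
  queue [43, 1, 21] -> pop 43, enqueue [none], visited so far: [30, 27, 42, 6, 36, 43]
  queue [1, 21] -> pop 1, enqueue [none], visited so far: [30, 27, 42, 6, 36, 43, 1]
  queue [21] -> pop 21, enqueue [24], visited so far: [30, 27, 42, 6, 36, 43, 1, 21]
  queue [24] -> pop 24, enqueue [23], visited so far: [30, 27, 42, 6, 36, 43, 1, 21, 24]
  queue [23] -> pop 23, enqueue [none], visited so far: [30, 27, 42, 6, 36, 43, 1, 21, 24, 23]
Result: [30, 27, 42, 6, 36, 43, 1, 21, 24, 23]


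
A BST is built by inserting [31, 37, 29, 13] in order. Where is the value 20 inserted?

Starting tree (level order): [31, 29, 37, 13]
Insertion path: 31 -> 29 -> 13
Result: insert 20 as right child of 13
Final tree (level order): [31, 29, 37, 13, None, None, None, None, 20]


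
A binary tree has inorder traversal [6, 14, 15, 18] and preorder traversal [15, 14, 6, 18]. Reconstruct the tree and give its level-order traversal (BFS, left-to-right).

Inorder:  [6, 14, 15, 18]
Preorder: [15, 14, 6, 18]
Algorithm: preorder visits root first, so consume preorder in order;
for each root, split the current inorder slice at that value into
left-subtree inorder and right-subtree inorder, then recurse.
Recursive splits:
  root=15; inorder splits into left=[6, 14], right=[18]
  root=14; inorder splits into left=[6], right=[]
  root=6; inorder splits into left=[], right=[]
  root=18; inorder splits into left=[], right=[]
Reconstructed level-order: [15, 14, 18, 6]


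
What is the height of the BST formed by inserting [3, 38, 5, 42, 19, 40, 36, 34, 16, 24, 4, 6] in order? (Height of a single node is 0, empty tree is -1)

Insertion order: [3, 38, 5, 42, 19, 40, 36, 34, 16, 24, 4, 6]
Tree (level-order array): [3, None, 38, 5, 42, 4, 19, 40, None, None, None, 16, 36, None, None, 6, None, 34, None, None, None, 24]
Compute height bottom-up (empty subtree = -1):
  height(4) = 1 + max(-1, -1) = 0
  height(6) = 1 + max(-1, -1) = 0
  height(16) = 1 + max(0, -1) = 1
  height(24) = 1 + max(-1, -1) = 0
  height(34) = 1 + max(0, -1) = 1
  height(36) = 1 + max(1, -1) = 2
  height(19) = 1 + max(1, 2) = 3
  height(5) = 1 + max(0, 3) = 4
  height(40) = 1 + max(-1, -1) = 0
  height(42) = 1 + max(0, -1) = 1
  height(38) = 1 + max(4, 1) = 5
  height(3) = 1 + max(-1, 5) = 6
Height = 6


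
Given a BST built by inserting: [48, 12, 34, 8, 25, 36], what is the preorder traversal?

Tree insertion order: [48, 12, 34, 8, 25, 36]
Tree (level-order array): [48, 12, None, 8, 34, None, None, 25, 36]
Preorder traversal: [48, 12, 8, 34, 25, 36]


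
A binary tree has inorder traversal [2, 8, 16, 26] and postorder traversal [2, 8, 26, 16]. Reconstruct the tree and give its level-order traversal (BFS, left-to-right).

Inorder:   [2, 8, 16, 26]
Postorder: [2, 8, 26, 16]
Algorithm: postorder visits root last, so walk postorder right-to-left;
each value is the root of the current inorder slice — split it at that
value, recurse on the right subtree first, then the left.
Recursive splits:
  root=16; inorder splits into left=[2, 8], right=[26]
  root=26; inorder splits into left=[], right=[]
  root=8; inorder splits into left=[2], right=[]
  root=2; inorder splits into left=[], right=[]
Reconstructed level-order: [16, 8, 26, 2]


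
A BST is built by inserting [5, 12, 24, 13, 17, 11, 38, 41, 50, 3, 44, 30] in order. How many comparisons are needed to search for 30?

Search path for 30: 5 -> 12 -> 24 -> 38 -> 30
Found: True
Comparisons: 5


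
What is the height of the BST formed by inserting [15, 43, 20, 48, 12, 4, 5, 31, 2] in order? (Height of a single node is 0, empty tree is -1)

Insertion order: [15, 43, 20, 48, 12, 4, 5, 31, 2]
Tree (level-order array): [15, 12, 43, 4, None, 20, 48, 2, 5, None, 31]
Compute height bottom-up (empty subtree = -1):
  height(2) = 1 + max(-1, -1) = 0
  height(5) = 1 + max(-1, -1) = 0
  height(4) = 1 + max(0, 0) = 1
  height(12) = 1 + max(1, -1) = 2
  height(31) = 1 + max(-1, -1) = 0
  height(20) = 1 + max(-1, 0) = 1
  height(48) = 1 + max(-1, -1) = 0
  height(43) = 1 + max(1, 0) = 2
  height(15) = 1 + max(2, 2) = 3
Height = 3


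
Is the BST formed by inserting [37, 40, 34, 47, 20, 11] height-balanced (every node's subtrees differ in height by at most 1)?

Tree (level-order array): [37, 34, 40, 20, None, None, 47, 11]
Definition: a tree is height-balanced if, at every node, |h(left) - h(right)| <= 1 (empty subtree has height -1).
Bottom-up per-node check:
  node 11: h_left=-1, h_right=-1, diff=0 [OK], height=0
  node 20: h_left=0, h_right=-1, diff=1 [OK], height=1
  node 34: h_left=1, h_right=-1, diff=2 [FAIL (|1--1|=2 > 1)], height=2
  node 47: h_left=-1, h_right=-1, diff=0 [OK], height=0
  node 40: h_left=-1, h_right=0, diff=1 [OK], height=1
  node 37: h_left=2, h_right=1, diff=1 [OK], height=3
Node 34 violates the condition: |1 - -1| = 2 > 1.
Result: Not balanced


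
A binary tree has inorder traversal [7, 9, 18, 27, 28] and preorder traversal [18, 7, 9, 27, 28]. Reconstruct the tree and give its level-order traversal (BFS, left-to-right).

Inorder:  [7, 9, 18, 27, 28]
Preorder: [18, 7, 9, 27, 28]
Algorithm: preorder visits root first, so consume preorder in order;
for each root, split the current inorder slice at that value into
left-subtree inorder and right-subtree inorder, then recurse.
Recursive splits:
  root=18; inorder splits into left=[7, 9], right=[27, 28]
  root=7; inorder splits into left=[], right=[9]
  root=9; inorder splits into left=[], right=[]
  root=27; inorder splits into left=[], right=[28]
  root=28; inorder splits into left=[], right=[]
Reconstructed level-order: [18, 7, 27, 9, 28]


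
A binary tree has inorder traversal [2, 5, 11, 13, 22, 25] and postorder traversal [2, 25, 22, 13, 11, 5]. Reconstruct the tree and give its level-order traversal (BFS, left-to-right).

Inorder:   [2, 5, 11, 13, 22, 25]
Postorder: [2, 25, 22, 13, 11, 5]
Algorithm: postorder visits root last, so walk postorder right-to-left;
each value is the root of the current inorder slice — split it at that
value, recurse on the right subtree first, then the left.
Recursive splits:
  root=5; inorder splits into left=[2], right=[11, 13, 22, 25]
  root=11; inorder splits into left=[], right=[13, 22, 25]
  root=13; inorder splits into left=[], right=[22, 25]
  root=22; inorder splits into left=[], right=[25]
  root=25; inorder splits into left=[], right=[]
  root=2; inorder splits into left=[], right=[]
Reconstructed level-order: [5, 2, 11, 13, 22, 25]


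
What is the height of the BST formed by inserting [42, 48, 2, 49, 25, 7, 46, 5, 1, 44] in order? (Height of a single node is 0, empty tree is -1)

Insertion order: [42, 48, 2, 49, 25, 7, 46, 5, 1, 44]
Tree (level-order array): [42, 2, 48, 1, 25, 46, 49, None, None, 7, None, 44, None, None, None, 5]
Compute height bottom-up (empty subtree = -1):
  height(1) = 1 + max(-1, -1) = 0
  height(5) = 1 + max(-1, -1) = 0
  height(7) = 1 + max(0, -1) = 1
  height(25) = 1 + max(1, -1) = 2
  height(2) = 1 + max(0, 2) = 3
  height(44) = 1 + max(-1, -1) = 0
  height(46) = 1 + max(0, -1) = 1
  height(49) = 1 + max(-1, -1) = 0
  height(48) = 1 + max(1, 0) = 2
  height(42) = 1 + max(3, 2) = 4
Height = 4


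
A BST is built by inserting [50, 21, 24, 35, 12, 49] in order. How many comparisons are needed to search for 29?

Search path for 29: 50 -> 21 -> 24 -> 35
Found: False
Comparisons: 4


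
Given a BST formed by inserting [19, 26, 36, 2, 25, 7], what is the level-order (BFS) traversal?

Tree insertion order: [19, 26, 36, 2, 25, 7]
Tree (level-order array): [19, 2, 26, None, 7, 25, 36]
BFS from the root, enqueuing left then right child of each popped node:
  queue [19] -> pop 19, enqueue [2, 26], visited so far: [19]
  queue [2, 26] -> pop 2, enqueue [7], visited so far: [19, 2]
  queue [26, 7] -> pop 26, enqueue [25, 36], visited so far: [19, 2, 26]
  queue [7, 25, 36] -> pop 7, enqueue [none], visited so far: [19, 2, 26, 7]
  queue [25, 36] -> pop 25, enqueue [none], visited so far: [19, 2, 26, 7, 25]
  queue [36] -> pop 36, enqueue [none], visited so far: [19, 2, 26, 7, 25, 36]
Result: [19, 2, 26, 7, 25, 36]


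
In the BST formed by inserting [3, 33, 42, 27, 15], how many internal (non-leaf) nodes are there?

Tree built from: [3, 33, 42, 27, 15]
Tree (level-order array): [3, None, 33, 27, 42, 15]
Rule: An internal node has at least one child.
Per-node child counts:
  node 3: 1 child(ren)
  node 33: 2 child(ren)
  node 27: 1 child(ren)
  node 15: 0 child(ren)
  node 42: 0 child(ren)
Matching nodes: [3, 33, 27]
Count of internal (non-leaf) nodes: 3


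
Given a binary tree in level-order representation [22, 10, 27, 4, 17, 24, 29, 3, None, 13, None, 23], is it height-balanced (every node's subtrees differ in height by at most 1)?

Tree (level-order array): [22, 10, 27, 4, 17, 24, 29, 3, None, 13, None, 23]
Definition: a tree is height-balanced if, at every node, |h(left) - h(right)| <= 1 (empty subtree has height -1).
Bottom-up per-node check:
  node 3: h_left=-1, h_right=-1, diff=0 [OK], height=0
  node 4: h_left=0, h_right=-1, diff=1 [OK], height=1
  node 13: h_left=-1, h_right=-1, diff=0 [OK], height=0
  node 17: h_left=0, h_right=-1, diff=1 [OK], height=1
  node 10: h_left=1, h_right=1, diff=0 [OK], height=2
  node 23: h_left=-1, h_right=-1, diff=0 [OK], height=0
  node 24: h_left=0, h_right=-1, diff=1 [OK], height=1
  node 29: h_left=-1, h_right=-1, diff=0 [OK], height=0
  node 27: h_left=1, h_right=0, diff=1 [OK], height=2
  node 22: h_left=2, h_right=2, diff=0 [OK], height=3
All nodes satisfy the balance condition.
Result: Balanced


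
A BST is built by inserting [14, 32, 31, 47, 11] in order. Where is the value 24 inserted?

Starting tree (level order): [14, 11, 32, None, None, 31, 47]
Insertion path: 14 -> 32 -> 31
Result: insert 24 as left child of 31
Final tree (level order): [14, 11, 32, None, None, 31, 47, 24]


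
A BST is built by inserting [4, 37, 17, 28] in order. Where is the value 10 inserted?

Starting tree (level order): [4, None, 37, 17, None, None, 28]
Insertion path: 4 -> 37 -> 17
Result: insert 10 as left child of 17
Final tree (level order): [4, None, 37, 17, None, 10, 28]


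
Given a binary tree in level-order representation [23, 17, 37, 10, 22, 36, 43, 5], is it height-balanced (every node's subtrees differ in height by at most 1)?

Tree (level-order array): [23, 17, 37, 10, 22, 36, 43, 5]
Definition: a tree is height-balanced if, at every node, |h(left) - h(right)| <= 1 (empty subtree has height -1).
Bottom-up per-node check:
  node 5: h_left=-1, h_right=-1, diff=0 [OK], height=0
  node 10: h_left=0, h_right=-1, diff=1 [OK], height=1
  node 22: h_left=-1, h_right=-1, diff=0 [OK], height=0
  node 17: h_left=1, h_right=0, diff=1 [OK], height=2
  node 36: h_left=-1, h_right=-1, diff=0 [OK], height=0
  node 43: h_left=-1, h_right=-1, diff=0 [OK], height=0
  node 37: h_left=0, h_right=0, diff=0 [OK], height=1
  node 23: h_left=2, h_right=1, diff=1 [OK], height=3
All nodes satisfy the balance condition.
Result: Balanced


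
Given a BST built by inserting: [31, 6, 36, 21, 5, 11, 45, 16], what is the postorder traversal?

Tree insertion order: [31, 6, 36, 21, 5, 11, 45, 16]
Tree (level-order array): [31, 6, 36, 5, 21, None, 45, None, None, 11, None, None, None, None, 16]
Postorder traversal: [5, 16, 11, 21, 6, 45, 36, 31]


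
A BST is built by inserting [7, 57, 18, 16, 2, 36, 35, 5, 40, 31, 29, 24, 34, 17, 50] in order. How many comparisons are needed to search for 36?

Search path for 36: 7 -> 57 -> 18 -> 36
Found: True
Comparisons: 4


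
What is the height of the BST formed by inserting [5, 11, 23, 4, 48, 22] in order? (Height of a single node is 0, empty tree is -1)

Insertion order: [5, 11, 23, 4, 48, 22]
Tree (level-order array): [5, 4, 11, None, None, None, 23, 22, 48]
Compute height bottom-up (empty subtree = -1):
  height(4) = 1 + max(-1, -1) = 0
  height(22) = 1 + max(-1, -1) = 0
  height(48) = 1 + max(-1, -1) = 0
  height(23) = 1 + max(0, 0) = 1
  height(11) = 1 + max(-1, 1) = 2
  height(5) = 1 + max(0, 2) = 3
Height = 3


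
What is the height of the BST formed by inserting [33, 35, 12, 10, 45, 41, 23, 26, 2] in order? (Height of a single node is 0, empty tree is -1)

Insertion order: [33, 35, 12, 10, 45, 41, 23, 26, 2]
Tree (level-order array): [33, 12, 35, 10, 23, None, 45, 2, None, None, 26, 41]
Compute height bottom-up (empty subtree = -1):
  height(2) = 1 + max(-1, -1) = 0
  height(10) = 1 + max(0, -1) = 1
  height(26) = 1 + max(-1, -1) = 0
  height(23) = 1 + max(-1, 0) = 1
  height(12) = 1 + max(1, 1) = 2
  height(41) = 1 + max(-1, -1) = 0
  height(45) = 1 + max(0, -1) = 1
  height(35) = 1 + max(-1, 1) = 2
  height(33) = 1 + max(2, 2) = 3
Height = 3


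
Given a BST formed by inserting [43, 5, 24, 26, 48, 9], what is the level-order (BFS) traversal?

Tree insertion order: [43, 5, 24, 26, 48, 9]
Tree (level-order array): [43, 5, 48, None, 24, None, None, 9, 26]
BFS from the root, enqueuing left then right child of each popped node:
  queue [43] -> pop 43, enqueue [5, 48], visited so far: [43]
  queue [5, 48] -> pop 5, enqueue [24], visited so far: [43, 5]
  queue [48, 24] -> pop 48, enqueue [none], visited so far: [43, 5, 48]
  queue [24] -> pop 24, enqueue [9, 26], visited so far: [43, 5, 48, 24]
  queue [9, 26] -> pop 9, enqueue [none], visited so far: [43, 5, 48, 24, 9]
  queue [26] -> pop 26, enqueue [none], visited so far: [43, 5, 48, 24, 9, 26]
Result: [43, 5, 48, 24, 9, 26]


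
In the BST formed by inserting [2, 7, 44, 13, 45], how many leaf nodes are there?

Tree built from: [2, 7, 44, 13, 45]
Tree (level-order array): [2, None, 7, None, 44, 13, 45]
Rule: A leaf has 0 children.
Per-node child counts:
  node 2: 1 child(ren)
  node 7: 1 child(ren)
  node 44: 2 child(ren)
  node 13: 0 child(ren)
  node 45: 0 child(ren)
Matching nodes: [13, 45]
Count of leaf nodes: 2


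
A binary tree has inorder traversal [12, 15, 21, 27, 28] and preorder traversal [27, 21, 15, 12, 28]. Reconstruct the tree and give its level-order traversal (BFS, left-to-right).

Inorder:  [12, 15, 21, 27, 28]
Preorder: [27, 21, 15, 12, 28]
Algorithm: preorder visits root first, so consume preorder in order;
for each root, split the current inorder slice at that value into
left-subtree inorder and right-subtree inorder, then recurse.
Recursive splits:
  root=27; inorder splits into left=[12, 15, 21], right=[28]
  root=21; inorder splits into left=[12, 15], right=[]
  root=15; inorder splits into left=[12], right=[]
  root=12; inorder splits into left=[], right=[]
  root=28; inorder splits into left=[], right=[]
Reconstructed level-order: [27, 21, 28, 15, 12]


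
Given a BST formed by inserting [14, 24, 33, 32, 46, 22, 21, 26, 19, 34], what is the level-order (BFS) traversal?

Tree insertion order: [14, 24, 33, 32, 46, 22, 21, 26, 19, 34]
Tree (level-order array): [14, None, 24, 22, 33, 21, None, 32, 46, 19, None, 26, None, 34]
BFS from the root, enqueuing left then right child of each popped node:
  queue [14] -> pop 14, enqueue [24], visited so far: [14]
  queue [24] -> pop 24, enqueue [22, 33], visited so far: [14, 24]
  queue [22, 33] -> pop 22, enqueue [21], visited so far: [14, 24, 22]
  queue [33, 21] -> pop 33, enqueue [32, 46], visited so far: [14, 24, 22, 33]
  queue [21, 32, 46] -> pop 21, enqueue [19], visited so far: [14, 24, 22, 33, 21]
  queue [32, 46, 19] -> pop 32, enqueue [26], visited so far: [14, 24, 22, 33, 21, 32]
  queue [46, 19, 26] -> pop 46, enqueue [34], visited so far: [14, 24, 22, 33, 21, 32, 46]
  queue [19, 26, 34] -> pop 19, enqueue [none], visited so far: [14, 24, 22, 33, 21, 32, 46, 19]
  queue [26, 34] -> pop 26, enqueue [none], visited so far: [14, 24, 22, 33, 21, 32, 46, 19, 26]
  queue [34] -> pop 34, enqueue [none], visited so far: [14, 24, 22, 33, 21, 32, 46, 19, 26, 34]
Result: [14, 24, 22, 33, 21, 32, 46, 19, 26, 34]


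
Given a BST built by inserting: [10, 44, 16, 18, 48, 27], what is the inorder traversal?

Tree insertion order: [10, 44, 16, 18, 48, 27]
Tree (level-order array): [10, None, 44, 16, 48, None, 18, None, None, None, 27]
Inorder traversal: [10, 16, 18, 27, 44, 48]


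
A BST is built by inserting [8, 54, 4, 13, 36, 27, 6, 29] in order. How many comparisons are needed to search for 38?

Search path for 38: 8 -> 54 -> 13 -> 36
Found: False
Comparisons: 4


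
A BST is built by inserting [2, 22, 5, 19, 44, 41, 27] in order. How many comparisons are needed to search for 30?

Search path for 30: 2 -> 22 -> 44 -> 41 -> 27
Found: False
Comparisons: 5


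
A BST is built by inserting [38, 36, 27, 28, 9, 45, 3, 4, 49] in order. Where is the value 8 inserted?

Starting tree (level order): [38, 36, 45, 27, None, None, 49, 9, 28, None, None, 3, None, None, None, None, 4]
Insertion path: 38 -> 36 -> 27 -> 9 -> 3 -> 4
Result: insert 8 as right child of 4
Final tree (level order): [38, 36, 45, 27, None, None, 49, 9, 28, None, None, 3, None, None, None, None, 4, None, 8]


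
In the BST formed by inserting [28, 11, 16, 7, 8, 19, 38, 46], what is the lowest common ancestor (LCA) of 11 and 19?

Tree insertion order: [28, 11, 16, 7, 8, 19, 38, 46]
Tree (level-order array): [28, 11, 38, 7, 16, None, 46, None, 8, None, 19]
In a BST, the LCA of p=11, q=19 is the first node v on the
root-to-leaf path with p <= v <= q (go left if both < v, right if both > v).
Walk from root:
  at 28: both 11 and 19 < 28, go left
  at 11: 11 <= 11 <= 19, this is the LCA
LCA = 11


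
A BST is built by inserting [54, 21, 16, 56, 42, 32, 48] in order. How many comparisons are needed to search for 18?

Search path for 18: 54 -> 21 -> 16
Found: False
Comparisons: 3


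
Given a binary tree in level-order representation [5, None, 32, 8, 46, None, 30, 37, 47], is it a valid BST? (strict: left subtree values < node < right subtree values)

Level-order array: [5, None, 32, 8, 46, None, 30, 37, 47]
Validate using subtree bounds (lo, hi): at each node, require lo < value < hi,
then recurse left with hi=value and right with lo=value.
Preorder trace (stopping at first violation):
  at node 5 with bounds (-inf, +inf): OK
  at node 32 with bounds (5, +inf): OK
  at node 8 with bounds (5, 32): OK
  at node 30 with bounds (8, 32): OK
  at node 46 with bounds (32, +inf): OK
  at node 37 with bounds (32, 46): OK
  at node 47 with bounds (46, +inf): OK
No violation found at any node.
Result: Valid BST


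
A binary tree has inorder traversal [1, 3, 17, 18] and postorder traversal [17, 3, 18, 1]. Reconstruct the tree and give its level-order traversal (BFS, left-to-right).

Inorder:   [1, 3, 17, 18]
Postorder: [17, 3, 18, 1]
Algorithm: postorder visits root last, so walk postorder right-to-left;
each value is the root of the current inorder slice — split it at that
value, recurse on the right subtree first, then the left.
Recursive splits:
  root=1; inorder splits into left=[], right=[3, 17, 18]
  root=18; inorder splits into left=[3, 17], right=[]
  root=3; inorder splits into left=[], right=[17]
  root=17; inorder splits into left=[], right=[]
Reconstructed level-order: [1, 18, 3, 17]


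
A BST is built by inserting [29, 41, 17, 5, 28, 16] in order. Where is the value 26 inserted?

Starting tree (level order): [29, 17, 41, 5, 28, None, None, None, 16]
Insertion path: 29 -> 17 -> 28
Result: insert 26 as left child of 28
Final tree (level order): [29, 17, 41, 5, 28, None, None, None, 16, 26]


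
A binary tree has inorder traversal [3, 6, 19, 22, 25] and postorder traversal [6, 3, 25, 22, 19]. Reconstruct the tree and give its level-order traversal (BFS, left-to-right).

Inorder:   [3, 6, 19, 22, 25]
Postorder: [6, 3, 25, 22, 19]
Algorithm: postorder visits root last, so walk postorder right-to-left;
each value is the root of the current inorder slice — split it at that
value, recurse on the right subtree first, then the left.
Recursive splits:
  root=19; inorder splits into left=[3, 6], right=[22, 25]
  root=22; inorder splits into left=[], right=[25]
  root=25; inorder splits into left=[], right=[]
  root=3; inorder splits into left=[], right=[6]
  root=6; inorder splits into left=[], right=[]
Reconstructed level-order: [19, 3, 22, 6, 25]


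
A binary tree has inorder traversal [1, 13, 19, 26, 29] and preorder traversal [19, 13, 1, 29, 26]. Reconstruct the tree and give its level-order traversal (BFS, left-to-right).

Inorder:  [1, 13, 19, 26, 29]
Preorder: [19, 13, 1, 29, 26]
Algorithm: preorder visits root first, so consume preorder in order;
for each root, split the current inorder slice at that value into
left-subtree inorder and right-subtree inorder, then recurse.
Recursive splits:
  root=19; inorder splits into left=[1, 13], right=[26, 29]
  root=13; inorder splits into left=[1], right=[]
  root=1; inorder splits into left=[], right=[]
  root=29; inorder splits into left=[26], right=[]
  root=26; inorder splits into left=[], right=[]
Reconstructed level-order: [19, 13, 29, 1, 26]


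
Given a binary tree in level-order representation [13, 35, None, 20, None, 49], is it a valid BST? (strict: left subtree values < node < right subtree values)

Level-order array: [13, 35, None, 20, None, 49]
Validate using subtree bounds (lo, hi): at each node, require lo < value < hi,
then recurse left with hi=value and right with lo=value.
Preorder trace (stopping at first violation):
  at node 13 with bounds (-inf, +inf): OK
  at node 35 with bounds (-inf, 13): VIOLATION
Node 35 violates its bound: not (-inf < 35 < 13).
Result: Not a valid BST


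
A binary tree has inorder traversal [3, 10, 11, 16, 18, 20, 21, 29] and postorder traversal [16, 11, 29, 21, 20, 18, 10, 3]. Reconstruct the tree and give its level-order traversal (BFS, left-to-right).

Inorder:   [3, 10, 11, 16, 18, 20, 21, 29]
Postorder: [16, 11, 29, 21, 20, 18, 10, 3]
Algorithm: postorder visits root last, so walk postorder right-to-left;
each value is the root of the current inorder slice — split it at that
value, recurse on the right subtree first, then the left.
Recursive splits:
  root=3; inorder splits into left=[], right=[10, 11, 16, 18, 20, 21, 29]
  root=10; inorder splits into left=[], right=[11, 16, 18, 20, 21, 29]
  root=18; inorder splits into left=[11, 16], right=[20, 21, 29]
  root=20; inorder splits into left=[], right=[21, 29]
  root=21; inorder splits into left=[], right=[29]
  root=29; inorder splits into left=[], right=[]
  root=11; inorder splits into left=[], right=[16]
  root=16; inorder splits into left=[], right=[]
Reconstructed level-order: [3, 10, 18, 11, 20, 16, 21, 29]


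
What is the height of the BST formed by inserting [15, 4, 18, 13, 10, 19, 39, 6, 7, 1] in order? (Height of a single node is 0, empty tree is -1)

Insertion order: [15, 4, 18, 13, 10, 19, 39, 6, 7, 1]
Tree (level-order array): [15, 4, 18, 1, 13, None, 19, None, None, 10, None, None, 39, 6, None, None, None, None, 7]
Compute height bottom-up (empty subtree = -1):
  height(1) = 1 + max(-1, -1) = 0
  height(7) = 1 + max(-1, -1) = 0
  height(6) = 1 + max(-1, 0) = 1
  height(10) = 1 + max(1, -1) = 2
  height(13) = 1 + max(2, -1) = 3
  height(4) = 1 + max(0, 3) = 4
  height(39) = 1 + max(-1, -1) = 0
  height(19) = 1 + max(-1, 0) = 1
  height(18) = 1 + max(-1, 1) = 2
  height(15) = 1 + max(4, 2) = 5
Height = 5


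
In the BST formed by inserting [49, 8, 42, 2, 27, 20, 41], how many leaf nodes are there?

Tree built from: [49, 8, 42, 2, 27, 20, 41]
Tree (level-order array): [49, 8, None, 2, 42, None, None, 27, None, 20, 41]
Rule: A leaf has 0 children.
Per-node child counts:
  node 49: 1 child(ren)
  node 8: 2 child(ren)
  node 2: 0 child(ren)
  node 42: 1 child(ren)
  node 27: 2 child(ren)
  node 20: 0 child(ren)
  node 41: 0 child(ren)
Matching nodes: [2, 20, 41]
Count of leaf nodes: 3


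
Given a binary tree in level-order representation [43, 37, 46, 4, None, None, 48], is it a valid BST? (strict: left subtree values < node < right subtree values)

Level-order array: [43, 37, 46, 4, None, None, 48]
Validate using subtree bounds (lo, hi): at each node, require lo < value < hi,
then recurse left with hi=value and right with lo=value.
Preorder trace (stopping at first violation):
  at node 43 with bounds (-inf, +inf): OK
  at node 37 with bounds (-inf, 43): OK
  at node 4 with bounds (-inf, 37): OK
  at node 46 with bounds (43, +inf): OK
  at node 48 with bounds (46, +inf): OK
No violation found at any node.
Result: Valid BST


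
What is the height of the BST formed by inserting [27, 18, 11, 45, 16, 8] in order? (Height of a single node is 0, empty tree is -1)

Insertion order: [27, 18, 11, 45, 16, 8]
Tree (level-order array): [27, 18, 45, 11, None, None, None, 8, 16]
Compute height bottom-up (empty subtree = -1):
  height(8) = 1 + max(-1, -1) = 0
  height(16) = 1 + max(-1, -1) = 0
  height(11) = 1 + max(0, 0) = 1
  height(18) = 1 + max(1, -1) = 2
  height(45) = 1 + max(-1, -1) = 0
  height(27) = 1 + max(2, 0) = 3
Height = 3


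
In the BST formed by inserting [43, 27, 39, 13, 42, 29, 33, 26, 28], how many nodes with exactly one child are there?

Tree built from: [43, 27, 39, 13, 42, 29, 33, 26, 28]
Tree (level-order array): [43, 27, None, 13, 39, None, 26, 29, 42, None, None, 28, 33]
Rule: These are nodes with exactly 1 non-null child.
Per-node child counts:
  node 43: 1 child(ren)
  node 27: 2 child(ren)
  node 13: 1 child(ren)
  node 26: 0 child(ren)
  node 39: 2 child(ren)
  node 29: 2 child(ren)
  node 28: 0 child(ren)
  node 33: 0 child(ren)
  node 42: 0 child(ren)
Matching nodes: [43, 13]
Count of nodes with exactly one child: 2


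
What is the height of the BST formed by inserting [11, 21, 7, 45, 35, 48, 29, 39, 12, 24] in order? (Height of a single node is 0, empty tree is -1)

Insertion order: [11, 21, 7, 45, 35, 48, 29, 39, 12, 24]
Tree (level-order array): [11, 7, 21, None, None, 12, 45, None, None, 35, 48, 29, 39, None, None, 24]
Compute height bottom-up (empty subtree = -1):
  height(7) = 1 + max(-1, -1) = 0
  height(12) = 1 + max(-1, -1) = 0
  height(24) = 1 + max(-1, -1) = 0
  height(29) = 1 + max(0, -1) = 1
  height(39) = 1 + max(-1, -1) = 0
  height(35) = 1 + max(1, 0) = 2
  height(48) = 1 + max(-1, -1) = 0
  height(45) = 1 + max(2, 0) = 3
  height(21) = 1 + max(0, 3) = 4
  height(11) = 1 + max(0, 4) = 5
Height = 5


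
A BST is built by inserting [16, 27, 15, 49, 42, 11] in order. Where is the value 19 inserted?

Starting tree (level order): [16, 15, 27, 11, None, None, 49, None, None, 42]
Insertion path: 16 -> 27
Result: insert 19 as left child of 27
Final tree (level order): [16, 15, 27, 11, None, 19, 49, None, None, None, None, 42]


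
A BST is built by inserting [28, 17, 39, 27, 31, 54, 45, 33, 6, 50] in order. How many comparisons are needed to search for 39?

Search path for 39: 28 -> 39
Found: True
Comparisons: 2


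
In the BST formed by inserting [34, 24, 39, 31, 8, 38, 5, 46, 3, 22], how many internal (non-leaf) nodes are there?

Tree built from: [34, 24, 39, 31, 8, 38, 5, 46, 3, 22]
Tree (level-order array): [34, 24, 39, 8, 31, 38, 46, 5, 22, None, None, None, None, None, None, 3]
Rule: An internal node has at least one child.
Per-node child counts:
  node 34: 2 child(ren)
  node 24: 2 child(ren)
  node 8: 2 child(ren)
  node 5: 1 child(ren)
  node 3: 0 child(ren)
  node 22: 0 child(ren)
  node 31: 0 child(ren)
  node 39: 2 child(ren)
  node 38: 0 child(ren)
  node 46: 0 child(ren)
Matching nodes: [34, 24, 8, 5, 39]
Count of internal (non-leaf) nodes: 5


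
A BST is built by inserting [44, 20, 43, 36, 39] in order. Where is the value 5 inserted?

Starting tree (level order): [44, 20, None, None, 43, 36, None, None, 39]
Insertion path: 44 -> 20
Result: insert 5 as left child of 20
Final tree (level order): [44, 20, None, 5, 43, None, None, 36, None, None, 39]


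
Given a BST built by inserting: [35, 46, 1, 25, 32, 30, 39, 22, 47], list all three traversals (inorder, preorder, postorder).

Tree insertion order: [35, 46, 1, 25, 32, 30, 39, 22, 47]
Tree (level-order array): [35, 1, 46, None, 25, 39, 47, 22, 32, None, None, None, None, None, None, 30]
Inorder (L, root, R): [1, 22, 25, 30, 32, 35, 39, 46, 47]
Preorder (root, L, R): [35, 1, 25, 22, 32, 30, 46, 39, 47]
Postorder (L, R, root): [22, 30, 32, 25, 1, 39, 47, 46, 35]


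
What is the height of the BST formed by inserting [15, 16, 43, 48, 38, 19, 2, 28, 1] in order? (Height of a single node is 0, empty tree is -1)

Insertion order: [15, 16, 43, 48, 38, 19, 2, 28, 1]
Tree (level-order array): [15, 2, 16, 1, None, None, 43, None, None, 38, 48, 19, None, None, None, None, 28]
Compute height bottom-up (empty subtree = -1):
  height(1) = 1 + max(-1, -1) = 0
  height(2) = 1 + max(0, -1) = 1
  height(28) = 1 + max(-1, -1) = 0
  height(19) = 1 + max(-1, 0) = 1
  height(38) = 1 + max(1, -1) = 2
  height(48) = 1 + max(-1, -1) = 0
  height(43) = 1 + max(2, 0) = 3
  height(16) = 1 + max(-1, 3) = 4
  height(15) = 1 + max(1, 4) = 5
Height = 5
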